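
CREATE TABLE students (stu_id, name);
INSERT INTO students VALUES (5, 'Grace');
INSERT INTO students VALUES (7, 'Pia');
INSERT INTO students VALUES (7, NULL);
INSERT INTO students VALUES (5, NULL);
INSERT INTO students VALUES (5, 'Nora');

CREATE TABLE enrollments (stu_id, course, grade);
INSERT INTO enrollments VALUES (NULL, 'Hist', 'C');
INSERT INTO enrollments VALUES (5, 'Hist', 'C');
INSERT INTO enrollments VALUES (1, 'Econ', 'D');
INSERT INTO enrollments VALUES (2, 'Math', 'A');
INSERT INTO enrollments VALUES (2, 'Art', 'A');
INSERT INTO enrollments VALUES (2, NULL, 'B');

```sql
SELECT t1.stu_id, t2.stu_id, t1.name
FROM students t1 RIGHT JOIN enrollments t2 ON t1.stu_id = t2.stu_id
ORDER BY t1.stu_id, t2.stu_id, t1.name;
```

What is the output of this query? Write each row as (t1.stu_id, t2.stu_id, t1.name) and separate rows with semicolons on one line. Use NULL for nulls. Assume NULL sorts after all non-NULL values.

(5, 5, Grace); (5, 5, Nora); (5, 5, NULL); (NULL, 1, NULL); (NULL, 2, NULL); (NULL, 2, NULL); (NULL, 2, NULL); (NULL, NULL, NULL)

RIGHT JOIN keeps every row from `enrollments`; unmatched rows get NULL for `students`'s columns.
Matching on t1.stu_id = t2.stu_id. A NULL in a compared column never satisfies the condition.
- t1[0] stu_id=5 → 1 match(es) in t2 → 1 row(s).
- t1[1] stu_id=7 → no match.
- t1[2] stu_id=7 → no match.
- t1[3] stu_id=5 → 1 match(es) in t2 → 1 row(s).
- t1[4] stu_id=5 → 1 match(es) in t2 → 1 row(s).
- plus 5 unmatched t2 row(s), each kept with NULL t1 columns.
After projecting and ordering:
t1.stu_id | t2.stu_id | t1.name
5 | 5 | Grace
5 | 5 | Nora
5 | 5 | NULL
NULL | 1 | NULL
NULL | 2 | NULL
NULL | 2 | NULL
NULL | 2 | NULL
NULL | NULL | NULL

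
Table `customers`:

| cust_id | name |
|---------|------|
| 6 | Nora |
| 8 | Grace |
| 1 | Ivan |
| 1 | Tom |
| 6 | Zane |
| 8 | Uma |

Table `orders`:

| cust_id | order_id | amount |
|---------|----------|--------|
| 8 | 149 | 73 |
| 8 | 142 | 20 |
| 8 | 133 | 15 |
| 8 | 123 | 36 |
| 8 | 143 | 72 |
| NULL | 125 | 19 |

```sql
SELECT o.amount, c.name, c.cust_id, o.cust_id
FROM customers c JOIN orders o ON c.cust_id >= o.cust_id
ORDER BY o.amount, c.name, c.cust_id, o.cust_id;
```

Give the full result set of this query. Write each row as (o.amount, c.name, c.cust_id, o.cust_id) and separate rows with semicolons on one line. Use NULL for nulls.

(15, Grace, 8, 8); (15, Uma, 8, 8); (20, Grace, 8, 8); (20, Uma, 8, 8); (36, Grace, 8, 8); (36, Uma, 8, 8); (72, Grace, 8, 8); (72, Uma, 8, 8); (73, Grace, 8, 8); (73, Uma, 8, 8)

INNER JOIN keeps only pairs where the ON condition holds.
Matching on c.cust_id >= o.cust_id. A NULL in a compared column never satisfies the condition.
- c row (cust_id=6): no match → dropped.
- c row (cust_id=8): matches 5 o row(s) → 5 output row(s).
- c row (cust_id=1): no match → dropped.
- c row (cust_id=1): no match → dropped.
- c row (cust_id=6): no match → dropped.
- c row (cust_id=8): matches 5 o row(s) → 5 output row(s).
After projecting and ordering:
o.amount | c.name | c.cust_id | o.cust_id
15 | Grace | 8 | 8
15 | Uma | 8 | 8
20 | Grace | 8 | 8
20 | Uma | 8 | 8
36 | Grace | 8 | 8
36 | Uma | 8 | 8
72 | Grace | 8 | 8
72 | Uma | 8 | 8
73 | Grace | 8 | 8
73 | Uma | 8 | 8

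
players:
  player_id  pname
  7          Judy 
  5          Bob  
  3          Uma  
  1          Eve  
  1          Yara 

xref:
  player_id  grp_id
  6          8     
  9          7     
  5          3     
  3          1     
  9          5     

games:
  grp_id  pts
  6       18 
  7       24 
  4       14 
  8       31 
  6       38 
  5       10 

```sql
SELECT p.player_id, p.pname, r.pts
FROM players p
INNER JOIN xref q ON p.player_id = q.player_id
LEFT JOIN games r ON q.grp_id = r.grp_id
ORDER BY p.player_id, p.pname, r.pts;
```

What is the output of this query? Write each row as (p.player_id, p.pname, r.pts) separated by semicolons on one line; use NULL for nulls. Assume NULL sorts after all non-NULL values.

(3, Uma, NULL); (5, Bob, NULL)

Evaluate left to right. First `players p INNER JOIN xref q` on player_id: 2 row(s).
Then LEFT JOIN `games r` on grp_id: each of those 2 rows is kept; rows whose q.grp_id has no match in r get NULL for r's columns.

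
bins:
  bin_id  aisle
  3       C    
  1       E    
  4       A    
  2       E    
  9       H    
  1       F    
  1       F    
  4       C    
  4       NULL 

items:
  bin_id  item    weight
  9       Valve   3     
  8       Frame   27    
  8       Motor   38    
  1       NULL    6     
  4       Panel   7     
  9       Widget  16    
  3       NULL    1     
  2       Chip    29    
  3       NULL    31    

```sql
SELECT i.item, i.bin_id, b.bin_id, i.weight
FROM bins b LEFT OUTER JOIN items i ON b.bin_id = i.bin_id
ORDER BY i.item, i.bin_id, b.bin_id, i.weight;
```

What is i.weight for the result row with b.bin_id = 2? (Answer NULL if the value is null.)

29

LEFT JOIN keeps every row from `bins`; unmatched rows get NULL for `items`'s columns.
Matching on b.bin_id = i.bin_id.
Matched pairs: 11; unmatched b rows kept: 0.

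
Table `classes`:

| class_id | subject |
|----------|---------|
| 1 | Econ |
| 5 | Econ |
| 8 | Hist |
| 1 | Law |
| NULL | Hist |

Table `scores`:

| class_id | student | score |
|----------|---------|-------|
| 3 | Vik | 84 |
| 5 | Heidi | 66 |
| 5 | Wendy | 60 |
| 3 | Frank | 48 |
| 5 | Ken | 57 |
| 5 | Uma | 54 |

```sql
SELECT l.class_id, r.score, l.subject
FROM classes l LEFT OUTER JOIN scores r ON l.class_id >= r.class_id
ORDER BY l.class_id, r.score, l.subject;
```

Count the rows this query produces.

15

LEFT JOIN keeps every row from `classes`; unmatched rows get NULL for `scores`'s columns.
Matching on l.class_id >= r.class_id. A NULL in a compared column never satisfies the condition.
- l row (class_id=1): no match → kept, r columns NULL.
- l row (class_id=5): matches 6 r row(s) → 6 output row(s).
- l row (class_id=8): matches 6 r row(s) → 6 output row(s).
- l row (class_id=1): no match → kept, r columns NULL.
- l row (class_id=NULL): no match → kept, r columns NULL.
Total: 12 matched + 3 padded = 15 rows.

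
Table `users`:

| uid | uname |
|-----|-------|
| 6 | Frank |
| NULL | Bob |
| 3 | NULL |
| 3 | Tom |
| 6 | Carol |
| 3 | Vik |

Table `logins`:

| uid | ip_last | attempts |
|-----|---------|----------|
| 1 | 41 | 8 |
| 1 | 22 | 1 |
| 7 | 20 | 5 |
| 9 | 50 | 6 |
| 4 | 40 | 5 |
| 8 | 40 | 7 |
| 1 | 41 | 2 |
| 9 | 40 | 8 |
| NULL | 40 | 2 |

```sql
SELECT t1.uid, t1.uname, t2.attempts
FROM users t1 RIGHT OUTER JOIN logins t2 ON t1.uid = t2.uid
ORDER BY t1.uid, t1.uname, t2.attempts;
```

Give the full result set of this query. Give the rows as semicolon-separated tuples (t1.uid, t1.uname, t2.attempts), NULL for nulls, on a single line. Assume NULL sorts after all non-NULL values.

(NULL, NULL, 1); (NULL, NULL, 2); (NULL, NULL, 2); (NULL, NULL, 5); (NULL, NULL, 5); (NULL, NULL, 6); (NULL, NULL, 7); (NULL, NULL, 8); (NULL, NULL, 8)

RIGHT JOIN keeps every row from `logins`; unmatched rows get NULL for `users`'s columns.
Matching on t1.uid = t2.uid. A NULL in a compared column never satisfies the condition.
- t1 (uid=6) has no partner in t2.
- t1 (uid=NULL) has no partner in t2.
- t1 (uid=3) has no partner in t2.
- t1 (uid=3) has no partner in t2.
- t1 (uid=6) has no partner in t2.
- t1 (uid=3) has no partner in t2.
- 9 t2 row(s) had no t1 match → kept, t1 columns NULL.
After projecting and ordering:
t1.uid | t1.uname | t2.attempts
NULL | NULL | 1
NULL | NULL | 2
NULL | NULL | 2
NULL | NULL | 5
NULL | NULL | 5
NULL | NULL | 6
NULL | NULL | 7
NULL | NULL | 8
NULL | NULL | 8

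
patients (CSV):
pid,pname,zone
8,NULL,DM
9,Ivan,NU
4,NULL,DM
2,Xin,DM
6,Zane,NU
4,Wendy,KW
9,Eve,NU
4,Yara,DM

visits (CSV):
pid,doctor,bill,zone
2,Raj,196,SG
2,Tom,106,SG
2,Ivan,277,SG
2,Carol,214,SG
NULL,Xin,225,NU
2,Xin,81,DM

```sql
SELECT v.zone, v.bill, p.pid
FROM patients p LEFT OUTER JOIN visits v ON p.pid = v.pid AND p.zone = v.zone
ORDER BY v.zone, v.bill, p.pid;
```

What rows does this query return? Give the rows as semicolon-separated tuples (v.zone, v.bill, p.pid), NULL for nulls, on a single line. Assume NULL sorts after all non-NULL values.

(DM, 81, 2); (NULL, NULL, 4); (NULL, NULL, 4); (NULL, NULL, 4); (NULL, NULL, 6); (NULL, NULL, 8); (NULL, NULL, 9); (NULL, NULL, 9)

LEFT JOIN keeps every row from `patients`; unmatched rows get NULL for `visits`'s columns.
Matching on p.pid = v.pid AND p.zone = v.zone. A NULL in a compared column never satisfies the condition.
- p[0] pid=8, zone=DM → no match; kept with NULLs on the v side.
- p[1] pid=9, zone=NU → no match; kept with NULLs on the v side.
- p[2] pid=4, zone=DM → no match; kept with NULLs on the v side.
- p[3] pid=2, zone=DM → 1 match(es) in v → 1 row(s).
- p[4] pid=6, zone=NU → no match; kept with NULLs on the v side.
- p[5] pid=4, zone=KW → no match; kept with NULLs on the v side.
- p[6] pid=9, zone=NU → no match; kept with NULLs on the v side.
- p[7] pid=4, zone=DM → no match; kept with NULLs on the v side.
After projecting and ordering:
v.zone | v.bill | p.pid
DM | 81 | 2
NULL | NULL | 4
NULL | NULL | 4
NULL | NULL | 4
NULL | NULL | 6
NULL | NULL | 8
NULL | NULL | 9
NULL | NULL | 9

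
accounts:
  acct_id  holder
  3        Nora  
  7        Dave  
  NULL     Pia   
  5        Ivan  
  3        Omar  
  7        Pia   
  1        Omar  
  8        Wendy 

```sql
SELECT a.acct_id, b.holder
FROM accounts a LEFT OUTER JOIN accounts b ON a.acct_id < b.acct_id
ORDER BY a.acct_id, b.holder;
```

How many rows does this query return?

21

LEFT JOIN keeps every row from `accounts a`; unmatched rows get NULL for `accounts b`'s columns.
Matching on a.acct_id < b.acct_id. A NULL in a compared column never satisfies the condition.
- a (acct_id=3) pairs with 4 row(s) of b.
- a (acct_id=7) pairs with 1 row(s) of b.
- a (acct_id=NULL) has no partner → padded with NULL.
- a (acct_id=5) pairs with 3 row(s) of b.
- a (acct_id=3) pairs with 4 row(s) of b.
- a (acct_id=7) pairs with 1 row(s) of b.
- a (acct_id=1) pairs with 6 row(s) of b.
- a (acct_id=8) has no partner → padded with NULL.
Total: 19 matched + 2 padded = 21 rows.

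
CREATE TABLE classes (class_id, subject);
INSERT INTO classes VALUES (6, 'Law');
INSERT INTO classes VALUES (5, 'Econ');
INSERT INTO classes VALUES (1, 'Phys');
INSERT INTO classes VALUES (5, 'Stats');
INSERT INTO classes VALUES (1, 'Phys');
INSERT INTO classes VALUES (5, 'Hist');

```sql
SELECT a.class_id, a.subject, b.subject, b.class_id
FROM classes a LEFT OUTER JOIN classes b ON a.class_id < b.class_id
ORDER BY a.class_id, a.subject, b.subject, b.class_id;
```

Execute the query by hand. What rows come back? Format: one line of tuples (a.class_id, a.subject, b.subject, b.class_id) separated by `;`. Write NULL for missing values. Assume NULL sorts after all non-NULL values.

LEFT JOIN keeps every row from `classes a`; unmatched rows get NULL for `classes b`'s columns.
Matching on a.class_id < b.class_id.
Matched pairs: 11; unmatched a rows kept: 1.

(1, Phys, Econ, 5); (1, Phys, Econ, 5); (1, Phys, Hist, 5); (1, Phys, Hist, 5); (1, Phys, Law, 6); (1, Phys, Law, 6); (1, Phys, Stats, 5); (1, Phys, Stats, 5); (5, Econ, Law, 6); (5, Hist, Law, 6); (5, Stats, Law, 6); (6, Law, NULL, NULL)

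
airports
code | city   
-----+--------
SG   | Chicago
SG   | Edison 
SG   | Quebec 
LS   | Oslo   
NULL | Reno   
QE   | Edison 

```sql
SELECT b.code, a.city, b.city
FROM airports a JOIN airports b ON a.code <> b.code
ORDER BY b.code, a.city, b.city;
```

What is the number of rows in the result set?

14

INNER JOIN keeps only pairs where the ON condition holds.
Matching on a.code <> b.code. A NULL in a compared column never satisfies the condition.
Matched pairs: 14.
Total: 14 rows.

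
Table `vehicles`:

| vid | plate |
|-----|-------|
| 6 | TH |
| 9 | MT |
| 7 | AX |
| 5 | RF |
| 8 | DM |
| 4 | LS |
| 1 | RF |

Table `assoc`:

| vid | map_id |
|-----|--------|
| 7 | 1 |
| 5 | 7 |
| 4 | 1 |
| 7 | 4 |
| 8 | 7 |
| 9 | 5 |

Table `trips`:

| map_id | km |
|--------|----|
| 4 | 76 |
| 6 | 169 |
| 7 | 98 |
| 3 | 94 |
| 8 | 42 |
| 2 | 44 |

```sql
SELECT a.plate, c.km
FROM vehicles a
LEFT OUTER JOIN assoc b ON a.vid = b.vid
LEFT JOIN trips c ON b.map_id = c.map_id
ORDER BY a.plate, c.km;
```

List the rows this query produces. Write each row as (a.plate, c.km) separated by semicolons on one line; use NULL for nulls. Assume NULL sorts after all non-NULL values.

(AX, 76); (AX, NULL); (DM, 98); (LS, NULL); (MT, NULL); (RF, 98); (RF, NULL); (TH, NULL)

Step 1 — a LEFT JOIN b on vid → 8 row(s).
Then LEFT JOIN `trips c` on map_id: each of those 8 rows is kept; rows whose b.map_id has no match in c get NULL for c's columns.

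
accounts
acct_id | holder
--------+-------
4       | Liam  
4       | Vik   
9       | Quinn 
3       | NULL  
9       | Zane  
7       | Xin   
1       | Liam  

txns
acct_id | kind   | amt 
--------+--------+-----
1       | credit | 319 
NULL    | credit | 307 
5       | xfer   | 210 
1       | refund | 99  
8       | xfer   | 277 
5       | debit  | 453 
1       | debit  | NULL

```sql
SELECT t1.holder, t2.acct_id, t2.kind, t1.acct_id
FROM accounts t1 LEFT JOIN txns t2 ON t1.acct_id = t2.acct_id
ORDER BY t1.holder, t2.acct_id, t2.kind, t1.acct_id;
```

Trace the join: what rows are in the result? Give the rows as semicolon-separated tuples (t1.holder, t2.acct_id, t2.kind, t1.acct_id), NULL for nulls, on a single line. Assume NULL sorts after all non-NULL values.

LEFT JOIN keeps every row from `accounts`; unmatched rows get NULL for `txns`'s columns.
Matching on t1.acct_id = t2.acct_id. A NULL in a compared column never satisfies the condition.
- t1 (acct_id=4) has no partner → padded with NULL.
- t1 (acct_id=4) has no partner → padded with NULL.
- t1 (acct_id=9) has no partner → padded with NULL.
- t1 (acct_id=3) has no partner → padded with NULL.
- t1 (acct_id=9) has no partner → padded with NULL.
- t1 (acct_id=7) has no partner → padded with NULL.
- t1 (acct_id=1) pairs with 3 row(s) of t2.
After projecting and ordering:
t1.holder | t2.acct_id | t2.kind | t1.acct_id
Liam | 1 | credit | 1
Liam | 1 | debit | 1
Liam | 1 | refund | 1
Liam | NULL | NULL | 4
Quinn | NULL | NULL | 9
Vik | NULL | NULL | 4
Xin | NULL | NULL | 7
Zane | NULL | NULL | 9
NULL | NULL | NULL | 3

(Liam, 1, credit, 1); (Liam, 1, debit, 1); (Liam, 1, refund, 1); (Liam, NULL, NULL, 4); (Quinn, NULL, NULL, 9); (Vik, NULL, NULL, 4); (Xin, NULL, NULL, 7); (Zane, NULL, NULL, 9); (NULL, NULL, NULL, 3)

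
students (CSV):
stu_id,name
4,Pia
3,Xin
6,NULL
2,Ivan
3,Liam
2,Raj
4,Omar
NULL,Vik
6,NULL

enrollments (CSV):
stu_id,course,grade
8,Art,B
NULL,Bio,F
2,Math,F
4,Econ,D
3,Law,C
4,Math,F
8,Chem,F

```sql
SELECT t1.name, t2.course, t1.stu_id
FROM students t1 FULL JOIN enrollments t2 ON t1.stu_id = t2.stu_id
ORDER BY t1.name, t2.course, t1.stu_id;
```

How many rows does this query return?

14

FULL OUTER JOIN keeps every row from both sides; unmatched rows get NULL for the other side's columns.
Matching on t1.stu_id = t2.stu_id. A NULL in a compared column never satisfies the condition.
- t1[0] stu_id=4 → 2 match(es) in t2 → 2 row(s).
- t1[1] stu_id=3 → 1 match(es) in t2 → 1 row(s).
- t1[2] stu_id=6 → no match; kept with NULLs on the t2 side.
- t1[3] stu_id=2 → 1 match(es) in t2 → 1 row(s).
- t1[4] stu_id=3 → 1 match(es) in t2 → 1 row(s).
- t1[5] stu_id=2 → 1 match(es) in t2 → 1 row(s).
- t1[6] stu_id=4 → 2 match(es) in t2 → 2 row(s).
- t1[7] stu_id=NULL → no match; kept with NULLs on the t2 side.
- t1[8] stu_id=6 → no match; kept with NULLs on the t2 side.
- 3 row(s) from t2 found no t1 partner → padded with NULL.
Total: 8 matched + 6 padded = 14 rows.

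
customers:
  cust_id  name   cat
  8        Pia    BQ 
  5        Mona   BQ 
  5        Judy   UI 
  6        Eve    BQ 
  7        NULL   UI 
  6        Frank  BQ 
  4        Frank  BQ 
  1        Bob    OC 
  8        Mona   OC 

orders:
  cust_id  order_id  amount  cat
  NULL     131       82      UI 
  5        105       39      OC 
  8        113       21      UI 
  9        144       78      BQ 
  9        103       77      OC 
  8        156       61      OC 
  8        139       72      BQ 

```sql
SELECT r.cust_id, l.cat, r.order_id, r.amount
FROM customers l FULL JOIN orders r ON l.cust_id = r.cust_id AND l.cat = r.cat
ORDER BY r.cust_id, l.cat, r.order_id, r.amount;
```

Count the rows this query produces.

14

FULL OUTER JOIN keeps every row from both sides; unmatched rows get NULL for the other side's columns.
Matching on l.cust_id = r.cust_id AND l.cat = r.cat. A NULL in a compared column never satisfies the condition.
Matched pairs: 2; unmatched l rows kept: 7; unmatched r rows kept: 5.
Total: 2 matched + 12 padded = 14 rows.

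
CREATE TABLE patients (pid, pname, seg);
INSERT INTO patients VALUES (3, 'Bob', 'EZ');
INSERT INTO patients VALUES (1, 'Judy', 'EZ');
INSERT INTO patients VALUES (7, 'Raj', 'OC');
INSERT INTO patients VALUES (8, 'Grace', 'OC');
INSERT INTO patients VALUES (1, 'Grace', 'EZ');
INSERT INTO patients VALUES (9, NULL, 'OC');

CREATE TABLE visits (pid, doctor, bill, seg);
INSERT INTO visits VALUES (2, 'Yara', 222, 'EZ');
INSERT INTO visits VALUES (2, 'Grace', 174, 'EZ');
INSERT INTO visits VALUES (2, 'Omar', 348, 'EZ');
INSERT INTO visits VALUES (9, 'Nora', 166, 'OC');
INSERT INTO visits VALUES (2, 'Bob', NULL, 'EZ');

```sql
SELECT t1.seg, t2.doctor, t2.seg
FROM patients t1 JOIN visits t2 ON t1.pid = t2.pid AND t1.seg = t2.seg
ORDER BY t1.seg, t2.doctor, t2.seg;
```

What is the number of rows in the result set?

INNER JOIN keeps only pairs where the ON condition holds.
Matching on t1.pid = t2.pid AND t1.seg = t2.seg.
Matched pairs: 1.
Total: 1 rows.

1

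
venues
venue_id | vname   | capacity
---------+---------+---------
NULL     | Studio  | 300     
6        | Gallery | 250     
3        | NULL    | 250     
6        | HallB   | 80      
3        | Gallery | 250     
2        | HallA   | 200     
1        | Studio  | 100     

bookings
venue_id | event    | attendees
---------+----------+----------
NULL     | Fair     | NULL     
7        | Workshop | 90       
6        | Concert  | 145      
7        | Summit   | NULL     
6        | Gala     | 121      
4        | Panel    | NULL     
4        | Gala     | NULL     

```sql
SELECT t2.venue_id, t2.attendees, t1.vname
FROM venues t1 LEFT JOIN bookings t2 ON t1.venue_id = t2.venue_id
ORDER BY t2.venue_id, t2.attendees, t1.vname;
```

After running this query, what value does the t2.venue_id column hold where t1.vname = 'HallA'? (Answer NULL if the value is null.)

NULL

LEFT JOIN keeps every row from `venues`; unmatched rows get NULL for `bookings`'s columns.
Matching on t1.venue_id = t2.venue_id. A NULL in a compared column never satisfies the condition.
Matched pairs: 4; unmatched t1 rows kept: 5.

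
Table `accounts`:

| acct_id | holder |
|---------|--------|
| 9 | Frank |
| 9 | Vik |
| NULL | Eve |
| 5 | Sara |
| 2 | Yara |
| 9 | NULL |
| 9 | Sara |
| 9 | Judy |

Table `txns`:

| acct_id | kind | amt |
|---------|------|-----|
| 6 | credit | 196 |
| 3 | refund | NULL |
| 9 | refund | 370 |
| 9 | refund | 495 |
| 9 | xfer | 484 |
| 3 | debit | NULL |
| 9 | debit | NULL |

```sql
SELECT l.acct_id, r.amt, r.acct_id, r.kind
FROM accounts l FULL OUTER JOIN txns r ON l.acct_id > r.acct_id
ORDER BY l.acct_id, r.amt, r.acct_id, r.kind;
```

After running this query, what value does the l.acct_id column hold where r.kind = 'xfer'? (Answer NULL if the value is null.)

NULL

FULL OUTER JOIN keeps every row from both sides; unmatched rows get NULL for the other side's columns.
Matching on l.acct_id > r.acct_id. A NULL in a compared column never satisfies the condition.
- l row (acct_id=9): matches 3 r row(s) → 3 output row(s).
- l row (acct_id=9): matches 3 r row(s) → 3 output row(s).
- l row (acct_id=NULL): no match → kept, r columns NULL.
- l row (acct_id=5): matches 2 r row(s) → 2 output row(s).
- l row (acct_id=2): no match → kept, r columns NULL.
- l row (acct_id=9): matches 3 r row(s) → 3 output row(s).
- l row (acct_id=9): matches 3 r row(s) → 3 output row(s).
- l row (acct_id=9): matches 3 r row(s) → 3 output row(s).
- plus 4 unmatched r row(s), each kept with NULL l columns.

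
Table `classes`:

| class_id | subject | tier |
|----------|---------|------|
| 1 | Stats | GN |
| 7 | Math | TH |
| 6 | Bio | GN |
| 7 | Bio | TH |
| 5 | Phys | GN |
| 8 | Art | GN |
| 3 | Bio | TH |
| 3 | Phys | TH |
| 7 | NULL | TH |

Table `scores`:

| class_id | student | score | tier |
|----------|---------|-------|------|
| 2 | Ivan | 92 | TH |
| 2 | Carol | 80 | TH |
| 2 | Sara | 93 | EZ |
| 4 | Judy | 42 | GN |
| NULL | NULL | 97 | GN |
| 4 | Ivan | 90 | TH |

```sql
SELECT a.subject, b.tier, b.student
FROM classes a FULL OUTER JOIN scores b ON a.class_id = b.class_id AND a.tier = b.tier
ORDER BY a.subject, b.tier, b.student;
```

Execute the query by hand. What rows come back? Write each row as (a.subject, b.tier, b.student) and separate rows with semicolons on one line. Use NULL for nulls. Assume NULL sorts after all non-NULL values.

(Art, NULL, NULL); (Bio, NULL, NULL); (Bio, NULL, NULL); (Bio, NULL, NULL); (Math, NULL, NULL); (Phys, NULL, NULL); (Phys, NULL, NULL); (Stats, NULL, NULL); (NULL, EZ, Sara); (NULL, GN, Judy); (NULL, GN, NULL); (NULL, TH, Carol); (NULL, TH, Ivan); (NULL, TH, Ivan); (NULL, NULL, NULL)

FULL OUTER JOIN keeps every row from both sides; unmatched rows get NULL for the other side's columns.
Matching on a.class_id = b.class_id AND a.tier = b.tier. A NULL in a compared column never satisfies the condition.
- a row (class_id=1, tier=GN): no match → kept, b columns NULL.
- a row (class_id=7, tier=TH): no match → kept, b columns NULL.
- a row (class_id=6, tier=GN): no match → kept, b columns NULL.
- a row (class_id=7, tier=TH): no match → kept, b columns NULL.
- a row (class_id=5, tier=GN): no match → kept, b columns NULL.
- a row (class_id=8, tier=GN): no match → kept, b columns NULL.
- a row (class_id=3, tier=TH): no match → kept, b columns NULL.
- a row (class_id=3, tier=TH): no match → kept, b columns NULL.
- a row (class_id=7, tier=TH): no match → kept, b columns NULL.
- plus 6 unmatched b row(s), each kept with NULL a columns.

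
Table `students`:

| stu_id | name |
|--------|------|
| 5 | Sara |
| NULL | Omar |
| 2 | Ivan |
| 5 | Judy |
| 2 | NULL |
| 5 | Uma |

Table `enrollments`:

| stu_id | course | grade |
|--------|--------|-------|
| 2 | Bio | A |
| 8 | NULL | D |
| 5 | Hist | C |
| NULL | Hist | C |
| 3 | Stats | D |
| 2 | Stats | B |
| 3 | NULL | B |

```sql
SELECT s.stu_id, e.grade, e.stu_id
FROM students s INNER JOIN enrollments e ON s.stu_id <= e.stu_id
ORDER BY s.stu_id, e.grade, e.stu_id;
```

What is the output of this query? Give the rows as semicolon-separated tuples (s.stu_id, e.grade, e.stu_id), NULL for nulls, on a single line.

(2, A, 2); (2, A, 2); (2, B, 2); (2, B, 2); (2, B, 3); (2, B, 3); (2, C, 5); (2, C, 5); (2, D, 3); (2, D, 3); (2, D, 8); (2, D, 8); (5, C, 5); (5, C, 5); (5, C, 5); (5, D, 8); (5, D, 8); (5, D, 8)

INNER JOIN keeps only pairs where the ON condition holds.
Matching on s.stu_id <= e.stu_id. A NULL in a compared column never satisfies the condition.
- s (stu_id=5) pairs with 2 row(s) of e.
- s (stu_id=NULL) has no partner → excluded.
- s (stu_id=2) pairs with 6 row(s) of e.
- s (stu_id=5) pairs with 2 row(s) of e.
- s (stu_id=2) pairs with 6 row(s) of e.
- s (stu_id=5) pairs with 2 row(s) of e.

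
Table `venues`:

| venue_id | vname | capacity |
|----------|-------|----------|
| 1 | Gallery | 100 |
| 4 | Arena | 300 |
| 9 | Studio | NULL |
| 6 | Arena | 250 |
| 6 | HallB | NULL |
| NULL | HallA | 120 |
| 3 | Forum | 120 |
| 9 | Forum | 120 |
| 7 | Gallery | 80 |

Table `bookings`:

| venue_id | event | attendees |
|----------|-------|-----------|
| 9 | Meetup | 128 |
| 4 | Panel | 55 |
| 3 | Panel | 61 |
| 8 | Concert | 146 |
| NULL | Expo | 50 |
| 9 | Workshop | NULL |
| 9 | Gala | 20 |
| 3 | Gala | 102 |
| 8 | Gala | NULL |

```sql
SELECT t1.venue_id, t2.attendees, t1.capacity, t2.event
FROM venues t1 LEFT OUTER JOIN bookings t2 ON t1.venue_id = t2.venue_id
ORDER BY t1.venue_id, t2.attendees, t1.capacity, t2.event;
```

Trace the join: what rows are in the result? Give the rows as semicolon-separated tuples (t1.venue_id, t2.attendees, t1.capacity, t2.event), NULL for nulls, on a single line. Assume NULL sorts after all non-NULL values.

(1, NULL, 100, NULL); (3, 61, 120, Panel); (3, 102, 120, Gala); (4, 55, 300, Panel); (6, NULL, 250, NULL); (6, NULL, NULL, NULL); (7, NULL, 80, NULL); (9, 20, 120, Gala); (9, 20, NULL, Gala); (9, 128, 120, Meetup); (9, 128, NULL, Meetup); (9, NULL, 120, Workshop); (9, NULL, NULL, Workshop); (NULL, NULL, 120, NULL)

LEFT JOIN keeps every row from `venues`; unmatched rows get NULL for `bookings`'s columns.
Matching on t1.venue_id = t2.venue_id. A NULL in a compared column never satisfies the condition.
- t1 (venue_id=1) has no partner → padded with NULL.
- t1 (venue_id=4) pairs with 1 row(s) of t2.
- t1 (venue_id=9) pairs with 3 row(s) of t2.
- t1 (venue_id=6) has no partner → padded with NULL.
- t1 (venue_id=6) has no partner → padded with NULL.
- t1 (venue_id=NULL) has no partner → padded with NULL.
- t1 (venue_id=3) pairs with 2 row(s) of t2.
- t1 (venue_id=9) pairs with 3 row(s) of t2.
- t1 (venue_id=7) has no partner → padded with NULL.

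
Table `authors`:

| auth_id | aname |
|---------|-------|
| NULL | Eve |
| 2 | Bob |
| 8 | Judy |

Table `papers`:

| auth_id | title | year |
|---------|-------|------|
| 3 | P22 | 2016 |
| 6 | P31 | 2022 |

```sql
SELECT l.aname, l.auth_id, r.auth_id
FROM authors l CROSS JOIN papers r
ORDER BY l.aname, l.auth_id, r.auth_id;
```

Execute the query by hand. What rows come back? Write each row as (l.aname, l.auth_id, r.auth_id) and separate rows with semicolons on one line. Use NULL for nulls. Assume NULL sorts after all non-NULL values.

(Bob, 2, 3); (Bob, 2, 6); (Eve, NULL, 3); (Eve, NULL, 6); (Judy, 8, 3); (Judy, 8, 6)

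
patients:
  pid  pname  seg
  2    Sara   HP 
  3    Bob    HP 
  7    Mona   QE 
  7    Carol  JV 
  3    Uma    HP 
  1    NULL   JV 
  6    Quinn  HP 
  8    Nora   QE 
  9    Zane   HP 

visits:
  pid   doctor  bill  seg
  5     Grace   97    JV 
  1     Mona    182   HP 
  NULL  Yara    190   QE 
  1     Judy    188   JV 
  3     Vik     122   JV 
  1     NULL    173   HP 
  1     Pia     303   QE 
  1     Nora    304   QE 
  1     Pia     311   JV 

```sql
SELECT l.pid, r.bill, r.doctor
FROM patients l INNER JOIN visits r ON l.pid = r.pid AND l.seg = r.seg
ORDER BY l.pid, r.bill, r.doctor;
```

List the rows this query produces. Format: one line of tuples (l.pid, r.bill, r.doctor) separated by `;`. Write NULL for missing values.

(1, 188, Judy); (1, 311, Pia)

INNER JOIN keeps only pairs where the ON condition holds.
Matching on l.pid = r.pid AND l.seg = r.seg. A NULL in a compared column never satisfies the condition.
Matched pairs: 2.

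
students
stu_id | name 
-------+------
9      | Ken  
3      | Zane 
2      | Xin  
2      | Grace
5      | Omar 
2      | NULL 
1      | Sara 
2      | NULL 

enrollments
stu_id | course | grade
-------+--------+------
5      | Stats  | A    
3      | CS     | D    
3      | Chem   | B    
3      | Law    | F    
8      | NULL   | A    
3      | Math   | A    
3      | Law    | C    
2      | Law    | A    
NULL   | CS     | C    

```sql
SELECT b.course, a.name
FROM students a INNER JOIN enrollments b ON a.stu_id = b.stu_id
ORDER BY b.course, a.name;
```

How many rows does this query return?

INNER JOIN keeps only pairs where the ON condition holds.
Matching on a.stu_id = b.stu_id. A NULL in a compared column never satisfies the condition.
- stu_id=9: no matching b row, dropped.
- stu_id=3: 5 matching b row(s), so 5 row(s) emitted.
- stu_id=2: 1 matching b row(s), so 1 row(s) emitted.
- stu_id=2: 1 matching b row(s), so 1 row(s) emitted.
- stu_id=5: 1 matching b row(s), so 1 row(s) emitted.
- stu_id=2: 1 matching b row(s), so 1 row(s) emitted.
- stu_id=1: no matching b row, dropped.
- stu_id=2: 1 matching b row(s), so 1 row(s) emitted.
Total: 10 rows.

10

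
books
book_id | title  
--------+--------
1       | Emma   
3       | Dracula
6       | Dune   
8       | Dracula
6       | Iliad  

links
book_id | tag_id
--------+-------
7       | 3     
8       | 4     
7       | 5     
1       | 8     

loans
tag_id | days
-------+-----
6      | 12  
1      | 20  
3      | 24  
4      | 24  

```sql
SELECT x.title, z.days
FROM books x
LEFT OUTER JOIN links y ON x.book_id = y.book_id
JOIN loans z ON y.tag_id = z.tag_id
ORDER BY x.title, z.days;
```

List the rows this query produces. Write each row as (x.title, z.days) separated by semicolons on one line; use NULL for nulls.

(Dracula, 24)

Step 1 — x LEFT JOIN y on book_id → 5 row(s).
Then INNER JOIN `loans z` on tag_id: keep only rows whose y.tag_id appears in z.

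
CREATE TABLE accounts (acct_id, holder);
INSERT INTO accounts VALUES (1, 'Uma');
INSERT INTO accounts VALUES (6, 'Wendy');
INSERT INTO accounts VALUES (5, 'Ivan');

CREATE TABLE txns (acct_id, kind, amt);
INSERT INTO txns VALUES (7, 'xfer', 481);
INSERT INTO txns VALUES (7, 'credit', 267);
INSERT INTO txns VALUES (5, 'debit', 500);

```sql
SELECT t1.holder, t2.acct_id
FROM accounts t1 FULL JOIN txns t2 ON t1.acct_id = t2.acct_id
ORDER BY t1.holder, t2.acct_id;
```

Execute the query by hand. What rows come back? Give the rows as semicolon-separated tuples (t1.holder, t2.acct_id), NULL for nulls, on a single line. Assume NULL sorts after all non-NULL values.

(Ivan, 5); (Uma, NULL); (Wendy, NULL); (NULL, 7); (NULL, 7)

FULL OUTER JOIN keeps every row from both sides; unmatched rows get NULL for the other side's columns.
Matching on t1.acct_id = t2.acct_id.
Matched pairs: 1; unmatched t1 rows kept: 2; unmatched t2 rows kept: 2.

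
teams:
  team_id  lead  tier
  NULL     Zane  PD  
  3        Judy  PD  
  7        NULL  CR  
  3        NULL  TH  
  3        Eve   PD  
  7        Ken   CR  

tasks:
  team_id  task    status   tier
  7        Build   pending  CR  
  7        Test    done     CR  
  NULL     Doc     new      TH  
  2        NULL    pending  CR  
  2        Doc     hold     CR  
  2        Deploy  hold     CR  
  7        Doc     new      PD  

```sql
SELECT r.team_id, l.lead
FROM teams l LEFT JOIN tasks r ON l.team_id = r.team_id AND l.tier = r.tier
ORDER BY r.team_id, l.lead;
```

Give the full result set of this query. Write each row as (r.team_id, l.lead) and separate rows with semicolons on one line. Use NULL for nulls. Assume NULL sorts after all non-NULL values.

(7, Ken); (7, Ken); (7, NULL); (7, NULL); (NULL, Eve); (NULL, Judy); (NULL, Zane); (NULL, NULL)

LEFT JOIN keeps every row from `teams`; unmatched rows get NULL for `tasks`'s columns.
Matching on l.team_id = r.team_id AND l.tier = r.tier. A NULL in a compared column never satisfies the condition.
- l[0] team_id=NULL, tier=PD → no match; kept with NULLs on the r side.
- l[1] team_id=3, tier=PD → no match; kept with NULLs on the r side.
- l[2] team_id=7, tier=CR → 2 match(es) in r → 2 row(s).
- l[3] team_id=3, tier=TH → no match; kept with NULLs on the r side.
- l[4] team_id=3, tier=PD → no match; kept with NULLs on the r side.
- l[5] team_id=7, tier=CR → 2 match(es) in r → 2 row(s).
After projecting and ordering:
r.team_id | l.lead
7 | Ken
7 | Ken
7 | NULL
7 | NULL
NULL | Eve
NULL | Judy
NULL | Zane
NULL | NULL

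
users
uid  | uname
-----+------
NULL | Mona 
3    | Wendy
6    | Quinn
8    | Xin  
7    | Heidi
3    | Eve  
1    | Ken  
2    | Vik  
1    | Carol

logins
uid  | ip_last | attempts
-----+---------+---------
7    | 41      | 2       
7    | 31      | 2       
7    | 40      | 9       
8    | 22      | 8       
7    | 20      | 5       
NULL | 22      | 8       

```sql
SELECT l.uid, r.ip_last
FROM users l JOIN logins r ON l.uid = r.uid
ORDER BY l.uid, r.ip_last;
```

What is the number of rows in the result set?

5

INNER JOIN keeps only pairs where the ON condition holds.
Matching on l.uid = r.uid. A NULL in a compared column never satisfies the condition.
Matched pairs: 5.
Total: 5 rows.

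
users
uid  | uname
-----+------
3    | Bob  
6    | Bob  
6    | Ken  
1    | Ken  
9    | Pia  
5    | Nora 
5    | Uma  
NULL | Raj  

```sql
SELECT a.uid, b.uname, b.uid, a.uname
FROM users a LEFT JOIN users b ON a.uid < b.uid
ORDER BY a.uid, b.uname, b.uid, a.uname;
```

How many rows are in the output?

LEFT JOIN keeps every row from `users a`; unmatched rows get NULL for `users b`'s columns.
Matching on a.uid < b.uid. A NULL in a compared column never satisfies the condition.
- a (uid=3) pairs with 5 row(s) of b.
- a (uid=6) pairs with 1 row(s) of b.
- a (uid=6) pairs with 1 row(s) of b.
- a (uid=1) pairs with 6 row(s) of b.
- a (uid=9) has no partner → padded with NULL.
- a (uid=5) pairs with 3 row(s) of b.
- a (uid=5) pairs with 3 row(s) of b.
- a (uid=NULL) has no partner → padded with NULL.
Total: 19 matched + 2 padded = 21 rows.

21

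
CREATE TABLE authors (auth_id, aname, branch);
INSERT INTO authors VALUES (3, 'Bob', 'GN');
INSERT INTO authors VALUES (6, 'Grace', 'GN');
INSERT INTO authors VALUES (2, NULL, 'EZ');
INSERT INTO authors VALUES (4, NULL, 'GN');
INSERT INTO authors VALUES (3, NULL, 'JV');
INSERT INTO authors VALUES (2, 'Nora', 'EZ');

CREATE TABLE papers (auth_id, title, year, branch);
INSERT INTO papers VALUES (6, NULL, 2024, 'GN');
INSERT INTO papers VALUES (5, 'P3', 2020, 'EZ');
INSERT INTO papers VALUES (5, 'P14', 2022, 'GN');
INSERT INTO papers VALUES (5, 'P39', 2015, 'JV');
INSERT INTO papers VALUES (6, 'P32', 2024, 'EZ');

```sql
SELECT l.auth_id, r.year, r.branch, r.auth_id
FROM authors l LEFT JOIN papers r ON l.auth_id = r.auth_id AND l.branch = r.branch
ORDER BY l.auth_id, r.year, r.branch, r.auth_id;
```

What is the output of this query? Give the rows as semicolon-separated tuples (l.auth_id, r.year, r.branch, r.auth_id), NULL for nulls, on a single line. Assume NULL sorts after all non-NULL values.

(2, NULL, NULL, NULL); (2, NULL, NULL, NULL); (3, NULL, NULL, NULL); (3, NULL, NULL, NULL); (4, NULL, NULL, NULL); (6, 2024, GN, 6)

LEFT JOIN keeps every row from `authors`; unmatched rows get NULL for `papers`'s columns.
Matching on l.auth_id = r.auth_id AND l.branch = r.branch.
- l (auth_id=3, branch=GN) has no partner → padded with NULL.
- l (auth_id=6, branch=GN) pairs with 1 row(s) of r.
- l (auth_id=2, branch=EZ) has no partner → padded with NULL.
- l (auth_id=4, branch=GN) has no partner → padded with NULL.
- l (auth_id=3, branch=JV) has no partner → padded with NULL.
- l (auth_id=2, branch=EZ) has no partner → padded with NULL.
After projecting and ordering:
l.auth_id | r.year | r.branch | r.auth_id
2 | NULL | NULL | NULL
2 | NULL | NULL | NULL
3 | NULL | NULL | NULL
3 | NULL | NULL | NULL
4 | NULL | NULL | NULL
6 | 2024 | GN | 6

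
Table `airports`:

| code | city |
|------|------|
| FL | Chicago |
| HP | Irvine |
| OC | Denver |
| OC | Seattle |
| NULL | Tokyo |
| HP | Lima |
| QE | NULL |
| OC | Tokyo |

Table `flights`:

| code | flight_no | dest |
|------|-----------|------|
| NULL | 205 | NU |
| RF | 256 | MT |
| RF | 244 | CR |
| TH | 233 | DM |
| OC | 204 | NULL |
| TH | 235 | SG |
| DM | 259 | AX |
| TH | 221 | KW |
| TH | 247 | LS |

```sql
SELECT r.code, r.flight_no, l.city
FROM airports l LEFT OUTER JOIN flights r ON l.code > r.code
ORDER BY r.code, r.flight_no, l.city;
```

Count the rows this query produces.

9

LEFT JOIN keeps every row from `airports`; unmatched rows get NULL for `flights`'s columns.
Matching on l.code > r.code. A NULL in a compared column never satisfies the condition.
- l (code=FL) pairs with 1 row(s) of r.
- l (code=HP) pairs with 1 row(s) of r.
- l (code=OC) pairs with 1 row(s) of r.
- l (code=OC) pairs with 1 row(s) of r.
- l (code=NULL) has no partner → padded with NULL.
- l (code=HP) pairs with 1 row(s) of r.
- l (code=QE) pairs with 2 row(s) of r.
- l (code=OC) pairs with 1 row(s) of r.
Total: 8 matched + 1 padded = 9 rows.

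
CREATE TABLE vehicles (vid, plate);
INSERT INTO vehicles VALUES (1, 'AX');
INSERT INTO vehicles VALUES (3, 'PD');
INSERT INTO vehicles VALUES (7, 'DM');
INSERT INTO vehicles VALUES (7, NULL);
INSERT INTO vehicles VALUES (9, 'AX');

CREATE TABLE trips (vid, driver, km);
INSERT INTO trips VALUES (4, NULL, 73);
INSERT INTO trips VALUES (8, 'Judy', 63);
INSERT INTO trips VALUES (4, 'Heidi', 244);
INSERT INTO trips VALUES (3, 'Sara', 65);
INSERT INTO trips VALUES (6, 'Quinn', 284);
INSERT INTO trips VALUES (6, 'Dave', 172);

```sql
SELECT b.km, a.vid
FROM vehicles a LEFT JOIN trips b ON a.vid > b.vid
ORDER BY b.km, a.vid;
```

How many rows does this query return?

LEFT JOIN keeps every row from `vehicles`; unmatched rows get NULL for `trips`'s columns.
Matching on a.vid > b.vid.
- a (vid=1) has no partner → padded with NULL.
- a (vid=3) has no partner → padded with NULL.
- a (vid=7) pairs with 5 row(s) of b.
- a (vid=7) pairs with 5 row(s) of b.
- a (vid=9) pairs with 6 row(s) of b.
Total: 16 matched + 2 padded = 18 rows.

18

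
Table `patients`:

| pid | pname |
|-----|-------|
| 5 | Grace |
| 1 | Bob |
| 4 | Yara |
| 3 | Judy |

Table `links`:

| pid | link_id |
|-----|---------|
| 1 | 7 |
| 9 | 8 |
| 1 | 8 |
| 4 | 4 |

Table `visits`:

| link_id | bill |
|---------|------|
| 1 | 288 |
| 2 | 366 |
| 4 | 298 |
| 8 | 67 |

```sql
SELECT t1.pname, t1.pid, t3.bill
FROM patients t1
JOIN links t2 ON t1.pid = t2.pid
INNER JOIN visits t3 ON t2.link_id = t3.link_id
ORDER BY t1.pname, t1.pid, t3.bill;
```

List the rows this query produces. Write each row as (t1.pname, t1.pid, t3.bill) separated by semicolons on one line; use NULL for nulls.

(Bob, 1, 67); (Yara, 4, 298)

Joins associate left-to-right: patients INNER JOIN links on pid gives 3 intermediate row(s).
Then INNER JOIN `visits t3` on link_id: keep only rows whose t2.link_id appears in t3.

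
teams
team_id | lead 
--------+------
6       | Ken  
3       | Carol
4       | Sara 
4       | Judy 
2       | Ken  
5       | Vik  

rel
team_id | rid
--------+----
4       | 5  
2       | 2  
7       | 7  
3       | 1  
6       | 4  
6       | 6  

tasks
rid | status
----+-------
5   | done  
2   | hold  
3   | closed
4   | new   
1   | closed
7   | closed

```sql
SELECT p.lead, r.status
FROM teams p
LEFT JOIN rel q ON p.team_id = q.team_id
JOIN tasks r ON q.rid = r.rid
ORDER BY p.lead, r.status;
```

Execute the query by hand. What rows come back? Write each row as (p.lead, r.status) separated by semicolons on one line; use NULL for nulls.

(Carol, closed); (Judy, done); (Ken, hold); (Ken, new); (Sara, done)

Evaluate left to right. First `teams p LEFT JOIN rel q` on team_id: 7 row(s).
Then INNER JOIN `tasks r` on rid: keep only rows whose q.rid appears in r.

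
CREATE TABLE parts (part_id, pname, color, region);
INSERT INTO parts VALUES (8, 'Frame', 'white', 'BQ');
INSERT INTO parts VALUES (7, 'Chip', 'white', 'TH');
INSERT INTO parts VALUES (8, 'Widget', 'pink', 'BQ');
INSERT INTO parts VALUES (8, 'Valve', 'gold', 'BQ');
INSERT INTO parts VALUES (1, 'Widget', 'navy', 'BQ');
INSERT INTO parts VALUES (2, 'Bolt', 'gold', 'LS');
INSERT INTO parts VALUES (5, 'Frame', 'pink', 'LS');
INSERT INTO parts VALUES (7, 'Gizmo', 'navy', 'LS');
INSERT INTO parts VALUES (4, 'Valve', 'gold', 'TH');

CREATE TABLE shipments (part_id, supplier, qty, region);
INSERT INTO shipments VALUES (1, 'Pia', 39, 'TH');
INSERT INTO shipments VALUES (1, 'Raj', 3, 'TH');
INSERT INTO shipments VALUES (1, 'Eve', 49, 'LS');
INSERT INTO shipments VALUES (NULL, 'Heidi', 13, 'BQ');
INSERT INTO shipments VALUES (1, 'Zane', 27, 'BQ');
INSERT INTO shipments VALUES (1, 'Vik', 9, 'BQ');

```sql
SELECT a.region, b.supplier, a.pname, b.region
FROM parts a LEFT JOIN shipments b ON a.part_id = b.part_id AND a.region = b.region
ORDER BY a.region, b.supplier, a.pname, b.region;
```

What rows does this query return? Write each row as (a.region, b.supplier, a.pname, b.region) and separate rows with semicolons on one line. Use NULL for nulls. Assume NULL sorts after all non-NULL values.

(BQ, Vik, Widget, BQ); (BQ, Zane, Widget, BQ); (BQ, NULL, Frame, NULL); (BQ, NULL, Valve, NULL); (BQ, NULL, Widget, NULL); (LS, NULL, Bolt, NULL); (LS, NULL, Frame, NULL); (LS, NULL, Gizmo, NULL); (TH, NULL, Chip, NULL); (TH, NULL, Valve, NULL)

LEFT JOIN keeps every row from `parts`; unmatched rows get NULL for `shipments`'s columns.
Matching on a.part_id = b.part_id AND a.region = b.region. A NULL in a compared column never satisfies the condition.
- a (part_id=8, region=BQ) has no partner → padded with NULL.
- a (part_id=7, region=TH) has no partner → padded with NULL.
- a (part_id=8, region=BQ) has no partner → padded with NULL.
- a (part_id=8, region=BQ) has no partner → padded with NULL.
- a (part_id=1, region=BQ) pairs with 2 row(s) of b.
- a (part_id=2, region=LS) has no partner → padded with NULL.
- a (part_id=5, region=LS) has no partner → padded with NULL.
- a (part_id=7, region=LS) has no partner → padded with NULL.
- a (part_id=4, region=TH) has no partner → padded with NULL.
After projecting and ordering:
a.region | b.supplier | a.pname | b.region
BQ | Vik | Widget | BQ
BQ | Zane | Widget | BQ
BQ | NULL | Frame | NULL
BQ | NULL | Valve | NULL
BQ | NULL | Widget | NULL
LS | NULL | Bolt | NULL
LS | NULL | Frame | NULL
LS | NULL | Gizmo | NULL
TH | NULL | Chip | NULL
TH | NULL | Valve | NULL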